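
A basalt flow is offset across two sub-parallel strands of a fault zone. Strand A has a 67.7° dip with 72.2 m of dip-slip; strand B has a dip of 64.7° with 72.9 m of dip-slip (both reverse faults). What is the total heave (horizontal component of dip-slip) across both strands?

heave_A = 72.2 × cos(67.7°) = 27.40 m
heave_B = 72.9 × cos(64.7°) = 31.15 m
total = 27.40 + 31.15 = 58.6 m

58.6 m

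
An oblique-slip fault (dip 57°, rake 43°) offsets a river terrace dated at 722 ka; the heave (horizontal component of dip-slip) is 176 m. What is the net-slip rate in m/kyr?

dip-slip = heave / cos(dip) = 176 / cos(57°) = 323.1 m
net slip = dip-slip / sin(rake) = 323.1 / sin(43°) = 473.8 m
rate = 473.8 m / 722 ka = 0.000656 m/yr = 0.656 m/kyr

0.656 m/kyr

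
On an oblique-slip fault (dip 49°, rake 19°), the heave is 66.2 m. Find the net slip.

310 m

dip-slip = heave / cos(dip) = 66.2 / cos(49°) = 100.9 m
net slip = dip-slip / sin(rake) = 100.9 / sin(19°) = 310 m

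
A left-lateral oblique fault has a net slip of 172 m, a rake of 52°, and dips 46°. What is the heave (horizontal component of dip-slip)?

dip-slip = net slip × sin(rake) = 172 m × sin(52°) = 135.5 m
heave = dip-slip × cos(dip) = 135.5 × cos(46°) = 94.2 m

94.2 m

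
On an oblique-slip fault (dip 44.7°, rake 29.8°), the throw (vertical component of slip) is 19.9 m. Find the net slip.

56.9 m

dip-slip = throw / sin(dip) = 19.9 / sin(44.7°) = 28.29 m
net slip = dip-slip / sin(rake) = 28.29 / sin(29.8°) = 56.9 m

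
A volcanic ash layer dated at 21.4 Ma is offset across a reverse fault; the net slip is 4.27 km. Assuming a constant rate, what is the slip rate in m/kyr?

0.200 m/kyr

rate = 4.27 km / 21.4 Ma = 0.000200 m/yr = 0.200 m/kyr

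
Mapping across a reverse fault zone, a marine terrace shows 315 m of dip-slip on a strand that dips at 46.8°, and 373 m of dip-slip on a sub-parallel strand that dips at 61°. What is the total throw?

throw_A = 315 × sin(46.8°) = 229.6 m
throw_B = 373 × sin(61°) = 326.2 m
total = 229.6 + 326.2 = 556 m

556 m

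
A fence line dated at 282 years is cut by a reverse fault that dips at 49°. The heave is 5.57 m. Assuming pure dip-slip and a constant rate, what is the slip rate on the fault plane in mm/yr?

dip-slip = heave / cos(dip) = 5.57 m / cos(49°) = 8.490 m
rate = 8.490 m / 282 years = 0.0301 m/yr = 30.1 mm/yr

30.1 mm/yr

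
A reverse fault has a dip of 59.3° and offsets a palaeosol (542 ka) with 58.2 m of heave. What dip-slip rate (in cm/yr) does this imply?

0.0210 cm/yr

dip-slip = heave / cos(dip) = 58.2 m / cos(59.3°) = 114 m
rate = 114 m / 542 ka = 0.000210 m/yr = 0.0210 cm/yr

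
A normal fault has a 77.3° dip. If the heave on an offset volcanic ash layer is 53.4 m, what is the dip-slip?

243 m

dip-slip = heave / cos(dip) = 53.4 / cos(77.3°) = 243 m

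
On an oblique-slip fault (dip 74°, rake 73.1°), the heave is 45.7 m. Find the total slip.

dip-slip = heave / cos(dip) = 45.7 / cos(74°) = 165.8 m
net slip = dip-slip / sin(rake) = 165.8 / sin(73.1°) = 173 m

173 m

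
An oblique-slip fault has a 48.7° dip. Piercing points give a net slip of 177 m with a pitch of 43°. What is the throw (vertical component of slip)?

dip-slip = net slip × sin(rake) = 177 m × sin(43°) = 120.7 m
throw = dip-slip × sin(dip) = 120.7 × sin(48.7°) = 90.7 m

90.7 m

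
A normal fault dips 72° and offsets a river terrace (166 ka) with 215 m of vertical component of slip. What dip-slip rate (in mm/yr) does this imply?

dip-slip = throw / sin(dip) = 215 m / sin(72°) = 226.1 m
rate = 226.1 m / 166 ka = 0.00136 m/yr = 1.36 mm/yr

1.36 mm/yr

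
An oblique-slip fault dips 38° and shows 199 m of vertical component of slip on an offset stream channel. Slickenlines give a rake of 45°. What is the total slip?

dip-slip = throw / sin(dip) = 199 / sin(38°) = 323.2 m
net slip = dip-slip / sin(rake) = 323.2 / sin(45°) = 457 m

457 m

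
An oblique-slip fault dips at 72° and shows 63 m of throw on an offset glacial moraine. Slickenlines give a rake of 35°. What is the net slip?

115 m

dip-slip = throw / sin(dip) = 63 / sin(72°) = 66.24 m
net slip = dip-slip / sin(rake) = 66.24 / sin(35°) = 115 m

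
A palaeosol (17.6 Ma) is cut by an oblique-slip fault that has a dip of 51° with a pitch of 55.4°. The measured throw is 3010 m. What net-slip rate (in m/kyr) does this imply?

dip-slip = throw / sin(dip) = 3010 / sin(51°) = 3873 m
net slip = dip-slip / sin(rake) = 3873 / sin(55.4°) = 4705 m
rate = 4705 m / 17.6 Ma = 0.000267 m/yr = 0.267 m/kyr

0.267 m/kyr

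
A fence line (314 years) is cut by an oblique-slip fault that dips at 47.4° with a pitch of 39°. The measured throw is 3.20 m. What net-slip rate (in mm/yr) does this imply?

22 mm/yr

dip-slip = throw / sin(dip) = 3.20 / sin(47.4°) = 4.347 m
net slip = dip-slip / sin(rake) = 4.347 / sin(39°) = 6.908 m
rate = 6.908 m / 314 years = 0.0220 m/yr = 22 mm/yr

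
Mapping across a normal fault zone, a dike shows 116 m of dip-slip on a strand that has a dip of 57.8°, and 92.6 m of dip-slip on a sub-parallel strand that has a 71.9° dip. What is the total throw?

186 m

throw_A = 116 × sin(57.8°) = 98.16 m
throw_B = 92.6 × sin(71.9°) = 88.02 m
total = 98.16 + 88.02 = 186 m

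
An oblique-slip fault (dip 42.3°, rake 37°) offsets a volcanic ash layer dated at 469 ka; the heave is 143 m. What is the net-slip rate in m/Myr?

dip-slip = heave / cos(dip) = 143 / cos(42.3°) = 193.3 m
net slip = dip-slip / sin(rake) = 193.3 / sin(37°) = 321.3 m
rate = 321.3 m / 469 ka = 0.000685 m/yr = 685 m/Myr

685 m/Myr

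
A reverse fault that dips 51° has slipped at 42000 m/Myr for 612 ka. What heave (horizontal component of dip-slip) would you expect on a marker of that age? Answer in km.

16.2 km

dip-slip = rate × time = 42000 m/Myr × 612 ka = 25700 m
heave = dip-slip × cos(dip) = 25700 × cos(51°) = 16200 m = 16.2 km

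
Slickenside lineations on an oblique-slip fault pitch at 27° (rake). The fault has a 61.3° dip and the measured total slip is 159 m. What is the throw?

dip-slip = net slip × sin(rake) = 159 m × sin(27°) = 72.18 m
throw = dip-slip × sin(dip) = 72.18 × sin(61.3°) = 63.3 m

63.3 m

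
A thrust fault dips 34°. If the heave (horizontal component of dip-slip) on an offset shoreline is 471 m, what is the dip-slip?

568 m

dip-slip = heave / cos(dip) = 471 / cos(34°) = 568 m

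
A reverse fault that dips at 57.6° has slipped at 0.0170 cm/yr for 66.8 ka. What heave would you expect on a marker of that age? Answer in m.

6.08 m

dip-slip = rate × time = 0.0170 cm/yr × 66.8 ka = 11.36 m
heave = dip-slip × cos(dip) = 11.36 × cos(57.6°) = 6.08 m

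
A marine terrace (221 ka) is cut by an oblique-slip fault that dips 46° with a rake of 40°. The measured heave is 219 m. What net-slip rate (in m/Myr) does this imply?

2220 m/Myr

dip-slip = heave / cos(dip) = 219 / cos(46°) = 315.3 m
net slip = dip-slip / sin(rake) = 315.3 / sin(40°) = 490.5 m
rate = 490.5 m / 221 ka = 0.00222 m/yr = 2220 m/Myr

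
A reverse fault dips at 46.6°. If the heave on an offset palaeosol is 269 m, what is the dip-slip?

392 m

dip-slip = heave / cos(dip) = 269 / cos(46.6°) = 392 m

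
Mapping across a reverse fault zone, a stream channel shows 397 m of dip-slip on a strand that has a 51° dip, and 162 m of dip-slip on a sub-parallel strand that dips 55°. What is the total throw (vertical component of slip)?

441 m

throw_A = 397 × sin(51°) = 308.5 m
throw_B = 162 × sin(55°) = 132.7 m
total = 308.5 + 132.7 = 441 m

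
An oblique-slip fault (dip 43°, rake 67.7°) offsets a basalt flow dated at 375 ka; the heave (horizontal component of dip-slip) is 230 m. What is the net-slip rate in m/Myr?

dip-slip = heave / cos(dip) = 230 / cos(43°) = 314.5 m
net slip = dip-slip / sin(rake) = 314.5 / sin(67.7°) = 339.9 m
rate = 339.9 m / 375 ka = 0.000906 m/yr = 906 m/Myr

906 m/Myr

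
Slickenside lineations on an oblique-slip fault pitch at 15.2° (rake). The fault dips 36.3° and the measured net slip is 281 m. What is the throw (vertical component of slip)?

43.6 m

dip-slip = net slip × sin(rake) = 281 m × sin(15.2°) = 73.68 m
throw = dip-slip × sin(dip) = 73.68 × sin(36.3°) = 43.6 m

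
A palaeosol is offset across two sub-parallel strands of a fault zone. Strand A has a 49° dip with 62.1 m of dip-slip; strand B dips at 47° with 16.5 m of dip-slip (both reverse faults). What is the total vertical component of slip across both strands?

throw_A = 62.1 × sin(49°) = 46.87 m
throw_B = 16.5 × sin(47°) = 12.07 m
total = 46.87 + 12.07 = 58.9 m

58.9 m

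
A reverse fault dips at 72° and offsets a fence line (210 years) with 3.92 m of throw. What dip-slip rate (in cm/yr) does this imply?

1.96 cm/yr

dip-slip = throw / sin(dip) = 3.92 m / sin(72°) = 4.122 m
rate = 4.122 m / 210 years = 0.0196 m/yr = 1.96 cm/yr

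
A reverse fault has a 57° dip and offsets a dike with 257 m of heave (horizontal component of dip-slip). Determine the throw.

396 m

throw = heave × tan(dip) = 257 × tan(57°) = 396 m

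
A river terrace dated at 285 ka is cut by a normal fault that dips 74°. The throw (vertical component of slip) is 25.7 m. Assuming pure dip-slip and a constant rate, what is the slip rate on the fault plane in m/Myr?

93.8 m/Myr

dip-slip = throw / sin(dip) = 25.7 m / sin(74°) = 26.74 m
rate = 26.74 m / 285 ka = 0.0000938 m/yr = 93.8 m/Myr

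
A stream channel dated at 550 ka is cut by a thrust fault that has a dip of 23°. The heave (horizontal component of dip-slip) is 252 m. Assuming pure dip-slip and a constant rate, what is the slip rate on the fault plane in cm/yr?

dip-slip = heave / cos(dip) = 252 m / cos(23°) = 273.8 m
rate = 273.8 m / 550 ka = 0.000498 m/yr = 0.0498 cm/yr

0.0498 cm/yr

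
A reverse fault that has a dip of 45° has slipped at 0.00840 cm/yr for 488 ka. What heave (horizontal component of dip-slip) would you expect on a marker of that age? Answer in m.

29 m

dip-slip = rate × time = 0.00840 cm/yr × 488 ka = 40.99 m
heave = dip-slip × cos(dip) = 40.99 × cos(45°) = 29 m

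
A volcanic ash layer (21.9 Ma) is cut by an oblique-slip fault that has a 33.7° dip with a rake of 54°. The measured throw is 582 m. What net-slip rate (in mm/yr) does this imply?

dip-slip = throw / sin(dip) = 582 / sin(33.7°) = 1049 m
net slip = dip-slip / sin(rake) = 1049 / sin(54°) = 1297 m
rate = 1297 m / 21.9 Ma = 0.0000592 m/yr = 0.0592 mm/yr

0.0592 mm/yr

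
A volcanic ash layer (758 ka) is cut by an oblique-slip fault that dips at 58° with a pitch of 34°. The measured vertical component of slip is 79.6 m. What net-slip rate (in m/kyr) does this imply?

0.221 m/kyr

dip-slip = throw / sin(dip) = 79.6 / sin(58°) = 93.86 m
net slip = dip-slip / sin(rake) = 93.86 / sin(34°) = 167.9 m
rate = 167.9 m / 758 ka = 0.000221 m/yr = 0.221 m/kyr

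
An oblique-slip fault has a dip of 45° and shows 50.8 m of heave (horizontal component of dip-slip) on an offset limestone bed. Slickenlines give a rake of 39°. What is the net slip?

114 m

dip-slip = heave / cos(dip) = 50.8 / cos(45°) = 71.84 m
net slip = dip-slip / sin(rake) = 71.84 / sin(39°) = 114 m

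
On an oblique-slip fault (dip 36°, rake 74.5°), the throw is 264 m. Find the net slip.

466 m

dip-slip = throw / sin(dip) = 264 / sin(36°) = 449.1 m
net slip = dip-slip / sin(rake) = 449.1 / sin(74.5°) = 466 m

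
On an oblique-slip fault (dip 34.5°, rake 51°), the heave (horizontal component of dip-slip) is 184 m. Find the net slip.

287 m

dip-slip = heave / cos(dip) = 184 / cos(34.5°) = 223.3 m
net slip = dip-slip / sin(rake) = 223.3 / sin(51°) = 287 m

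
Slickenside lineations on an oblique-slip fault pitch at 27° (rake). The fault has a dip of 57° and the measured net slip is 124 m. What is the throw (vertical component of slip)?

dip-slip = net slip × sin(rake) = 124 m × sin(27°) = 56.29 m
throw = dip-slip × sin(dip) = 56.29 × sin(57°) = 47.2 m

47.2 m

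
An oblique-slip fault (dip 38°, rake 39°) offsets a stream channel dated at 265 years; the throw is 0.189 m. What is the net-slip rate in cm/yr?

0.184 cm/yr

dip-slip = throw / sin(dip) = 0.189 / sin(38°) = 0.3070 m
net slip = dip-slip / sin(rake) = 0.3070 / sin(39°) = 0.4878 m
rate = 0.4878 m / 265 years = 0.00184 m/yr = 0.184 cm/yr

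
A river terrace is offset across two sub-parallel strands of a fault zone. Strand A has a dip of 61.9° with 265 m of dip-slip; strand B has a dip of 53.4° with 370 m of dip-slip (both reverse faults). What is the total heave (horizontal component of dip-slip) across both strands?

heave_A = 265 × cos(61.9°) = 124.8 m
heave_B = 370 × cos(53.4°) = 220.6 m
total = 124.8 + 220.6 = 345 m

345 m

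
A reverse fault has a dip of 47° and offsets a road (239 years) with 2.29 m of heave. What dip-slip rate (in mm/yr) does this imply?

14 mm/yr

dip-slip = heave / cos(dip) = 2.29 m / cos(47°) = 3.358 m
rate = 3.358 m / 239 years = 0.0140 m/yr = 14 mm/yr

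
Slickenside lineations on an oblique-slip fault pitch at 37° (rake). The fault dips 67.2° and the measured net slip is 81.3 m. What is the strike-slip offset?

64.9 m

strike-slip = net slip × cos(rake) = 81.3 m × cos(37°) = 64.9 m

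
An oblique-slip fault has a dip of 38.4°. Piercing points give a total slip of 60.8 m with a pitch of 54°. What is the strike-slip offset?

strike-slip = net slip × cos(rake) = 60.8 m × cos(54°) = 35.7 m

35.7 m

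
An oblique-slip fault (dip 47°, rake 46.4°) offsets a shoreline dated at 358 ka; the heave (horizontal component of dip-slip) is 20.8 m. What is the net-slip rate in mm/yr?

dip-slip = heave / cos(dip) = 20.8 / cos(47°) = 30.50 m
net slip = dip-slip / sin(rake) = 30.50 / sin(46.4°) = 42.12 m
rate = 42.12 m / 358 ka = 0.000118 m/yr = 0.118 mm/yr

0.118 mm/yr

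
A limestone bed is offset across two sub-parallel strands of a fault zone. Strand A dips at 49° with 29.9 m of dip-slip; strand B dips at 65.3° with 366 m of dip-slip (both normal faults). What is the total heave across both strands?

173 m

heave_A = 29.9 × cos(49°) = 19.62 m
heave_B = 366 × cos(65.3°) = 152.9 m
total = 19.62 + 152.9 = 173 m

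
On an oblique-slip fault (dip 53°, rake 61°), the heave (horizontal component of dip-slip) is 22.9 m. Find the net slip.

43.5 m

dip-slip = heave / cos(dip) = 22.9 / cos(53°) = 38.05 m
net slip = dip-slip / sin(rake) = 38.05 / sin(61°) = 43.5 m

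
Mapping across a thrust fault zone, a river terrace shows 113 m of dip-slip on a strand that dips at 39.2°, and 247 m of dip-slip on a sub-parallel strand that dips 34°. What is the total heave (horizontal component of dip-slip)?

292 m

heave_A = 113 × cos(39.2°) = 87.57 m
heave_B = 247 × cos(34°) = 204.8 m
total = 87.57 + 204.8 = 292 m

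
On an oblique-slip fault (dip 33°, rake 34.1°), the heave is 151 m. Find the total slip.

321 m

dip-slip = heave / cos(dip) = 151 / cos(33°) = 180 m
net slip = dip-slip / sin(rake) = 180 / sin(34.1°) = 321 m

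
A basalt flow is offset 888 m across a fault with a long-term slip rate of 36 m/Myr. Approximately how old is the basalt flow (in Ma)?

age = offset / rate = 888 m / (36 m/Myr) = 2.47e+07 yr = 24.7 Ma

24.7 Ma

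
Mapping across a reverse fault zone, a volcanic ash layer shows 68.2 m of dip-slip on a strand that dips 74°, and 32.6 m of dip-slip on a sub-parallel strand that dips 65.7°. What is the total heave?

32.2 m

heave_A = 68.2 × cos(74°) = 18.80 m
heave_B = 32.6 × cos(65.7°) = 13.42 m
total = 18.80 + 13.42 = 32.2 m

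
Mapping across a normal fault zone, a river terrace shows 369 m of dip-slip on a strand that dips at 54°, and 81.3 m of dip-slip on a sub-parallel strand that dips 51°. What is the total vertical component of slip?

362 m

throw_A = 369 × sin(54°) = 298.5 m
throw_B = 81.3 × sin(51°) = 63.18 m
total = 298.5 + 63.18 = 362 m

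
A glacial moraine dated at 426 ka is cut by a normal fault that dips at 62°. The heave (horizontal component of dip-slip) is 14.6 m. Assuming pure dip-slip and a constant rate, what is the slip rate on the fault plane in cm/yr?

dip-slip = heave / cos(dip) = 14.6 m / cos(62°) = 31.10 m
rate = 31.10 m / 426 ka = 0.0000730 m/yr = 0.00730 cm/yr

0.00730 cm/yr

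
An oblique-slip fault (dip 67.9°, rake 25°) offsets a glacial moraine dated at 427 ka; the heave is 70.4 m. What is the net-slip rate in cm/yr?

dip-slip = heave / cos(dip) = 70.4 / cos(67.9°) = 187.1 m
net slip = dip-slip / sin(rake) = 187.1 / sin(25°) = 442.8 m
rate = 442.8 m / 427 ka = 0.00104 m/yr = 0.104 cm/yr

0.104 cm/yr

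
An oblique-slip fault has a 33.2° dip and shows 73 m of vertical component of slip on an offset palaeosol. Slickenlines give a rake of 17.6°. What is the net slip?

441 m

dip-slip = throw / sin(dip) = 73 / sin(33.2°) = 133.3 m
net slip = dip-slip / sin(rake) = 133.3 / sin(17.6°) = 441 m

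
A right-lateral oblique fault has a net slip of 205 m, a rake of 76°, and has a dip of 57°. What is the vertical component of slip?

dip-slip = net slip × sin(rake) = 205 m × sin(76°) = 198.9 m
throw = dip-slip × sin(dip) = 198.9 × sin(57°) = 167 m

167 m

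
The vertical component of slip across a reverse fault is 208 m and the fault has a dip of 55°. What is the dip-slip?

dip-slip = throw / sin(dip) = 208 / sin(55°) = 254 m

254 m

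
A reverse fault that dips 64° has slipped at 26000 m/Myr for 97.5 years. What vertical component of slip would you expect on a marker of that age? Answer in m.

dip-slip = rate × time = 26000 m/Myr × 97.5 years = 2.535 m
throw = dip-slip × sin(dip) = 2.535 × sin(64°) = 2.28 m

2.28 m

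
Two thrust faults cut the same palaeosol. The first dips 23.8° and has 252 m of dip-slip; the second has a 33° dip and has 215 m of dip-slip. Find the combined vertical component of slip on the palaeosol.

throw_A = 252 × sin(23.8°) = 101.7 m
throw_B = 215 × sin(33°) = 117.1 m
total = 101.7 + 117.1 = 219 m

219 m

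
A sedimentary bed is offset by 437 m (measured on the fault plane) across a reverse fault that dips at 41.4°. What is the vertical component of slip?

289 m

throw = dip-slip × sin(dip) = 437 m × sin(41.4°) = 289 m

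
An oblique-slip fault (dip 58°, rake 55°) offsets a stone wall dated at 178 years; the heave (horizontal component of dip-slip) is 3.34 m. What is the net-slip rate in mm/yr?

43.2 mm/yr

dip-slip = heave / cos(dip) = 3.34 / cos(58°) = 6.303 m
net slip = dip-slip / sin(rake) = 6.303 / sin(55°) = 7.694 m
rate = 7.694 m / 178 years = 0.0432 m/yr = 43.2 mm/yr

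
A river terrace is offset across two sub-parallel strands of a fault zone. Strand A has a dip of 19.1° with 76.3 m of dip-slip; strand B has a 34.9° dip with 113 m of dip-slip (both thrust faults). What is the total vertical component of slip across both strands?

throw_A = 76.3 × sin(19.1°) = 24.97 m
throw_B = 113 × sin(34.9°) = 64.65 m
total = 24.97 + 64.65 = 89.6 m

89.6 m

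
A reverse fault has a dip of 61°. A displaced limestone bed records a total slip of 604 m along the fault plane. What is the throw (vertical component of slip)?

throw = dip-slip × sin(dip) = 604 m × sin(61°) = 528 m

528 m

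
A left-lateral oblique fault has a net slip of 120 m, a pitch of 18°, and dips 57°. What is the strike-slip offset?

strike-slip = net slip × cos(rake) = 120 m × cos(18°) = 114 m

114 m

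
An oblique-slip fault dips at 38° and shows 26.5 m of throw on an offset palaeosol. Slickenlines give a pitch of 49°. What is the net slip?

57 m

dip-slip = throw / sin(dip) = 26.5 / sin(38°) = 43.04 m
net slip = dip-slip / sin(rake) = 43.04 / sin(49°) = 57 m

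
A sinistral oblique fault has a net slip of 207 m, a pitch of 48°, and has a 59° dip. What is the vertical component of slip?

dip-slip = net slip × sin(rake) = 207 m × sin(48°) = 153.8 m
throw = dip-slip × sin(dip) = 153.8 × sin(59°) = 132 m

132 m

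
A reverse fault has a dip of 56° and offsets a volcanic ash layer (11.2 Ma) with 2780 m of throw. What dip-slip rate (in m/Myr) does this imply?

299 m/Myr

dip-slip = throw / sin(dip) = 2780 m / sin(56°) = 3353 m
rate = 3353 m / 11.2 Ma = 0.000299 m/yr = 299 m/Myr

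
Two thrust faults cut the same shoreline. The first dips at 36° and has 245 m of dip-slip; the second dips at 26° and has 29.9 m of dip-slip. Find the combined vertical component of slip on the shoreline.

157 m

throw_A = 245 × sin(36°) = 144 m
throw_B = 29.9 × sin(26°) = 13.11 m
total = 144 + 13.11 = 157 m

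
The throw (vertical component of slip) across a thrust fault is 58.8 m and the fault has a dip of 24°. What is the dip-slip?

145 m

dip-slip = throw / sin(dip) = 58.8 / sin(24°) = 145 m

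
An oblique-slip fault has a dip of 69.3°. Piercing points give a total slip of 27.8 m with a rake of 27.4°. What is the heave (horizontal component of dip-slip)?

4.52 m

dip-slip = net slip × sin(rake) = 27.8 m × sin(27.4°) = 12.79 m
heave = dip-slip × cos(dip) = 12.79 × cos(69.3°) = 4.52 m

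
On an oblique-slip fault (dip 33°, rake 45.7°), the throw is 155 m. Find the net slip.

dip-slip = throw / sin(dip) = 155 / sin(33°) = 284.6 m
net slip = dip-slip / sin(rake) = 284.6 / sin(45.7°) = 398 m

398 m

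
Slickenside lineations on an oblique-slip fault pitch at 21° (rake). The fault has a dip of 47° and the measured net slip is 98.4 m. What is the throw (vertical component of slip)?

dip-slip = net slip × sin(rake) = 98.4 m × sin(21°) = 35.26 m
throw = dip-slip × sin(dip) = 35.26 × sin(47°) = 25.8 m

25.8 m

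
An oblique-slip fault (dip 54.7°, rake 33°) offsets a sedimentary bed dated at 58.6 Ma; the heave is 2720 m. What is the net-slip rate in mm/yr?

0.147 mm/yr

dip-slip = heave / cos(dip) = 2720 / cos(54.7°) = 4707 m
net slip = dip-slip / sin(rake) = 4707 / sin(33°) = 8642 m
rate = 8642 m / 58.6 Ma = 0.000147 m/yr = 0.147 mm/yr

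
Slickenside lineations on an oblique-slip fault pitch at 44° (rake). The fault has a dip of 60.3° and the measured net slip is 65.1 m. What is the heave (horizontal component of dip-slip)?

22.4 m

dip-slip = net slip × sin(rake) = 65.1 m × sin(44°) = 45.22 m
heave = dip-slip × cos(dip) = 45.22 × cos(60.3°) = 22.4 m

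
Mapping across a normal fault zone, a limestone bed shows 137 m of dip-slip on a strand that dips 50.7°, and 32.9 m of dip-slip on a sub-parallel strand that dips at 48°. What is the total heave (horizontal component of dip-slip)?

heave_A = 137 × cos(50.7°) = 86.77 m
heave_B = 32.9 × cos(48°) = 22.01 m
total = 86.77 + 22.01 = 109 m

109 m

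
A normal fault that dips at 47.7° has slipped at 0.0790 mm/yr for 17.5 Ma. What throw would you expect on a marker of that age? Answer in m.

1020 m

dip-slip = rate × time = 0.0790 mm/yr × 17.5 Ma = 1382 m
throw = dip-slip × sin(dip) = 1382 × sin(47.7°) = 1020 m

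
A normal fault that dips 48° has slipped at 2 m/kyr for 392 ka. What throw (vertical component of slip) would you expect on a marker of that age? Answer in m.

583 m

dip-slip = rate × time = 2 m/kyr × 392 ka = 784 m
throw = dip-slip × sin(dip) = 784 × sin(48°) = 583 m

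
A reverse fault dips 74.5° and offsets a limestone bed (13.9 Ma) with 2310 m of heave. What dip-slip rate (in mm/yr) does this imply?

0.622 mm/yr

dip-slip = heave / cos(dip) = 2310 m / cos(74.5°) = 8644 m
rate = 8644 m / 13.9 Ma = 0.000622 m/yr = 0.622 mm/yr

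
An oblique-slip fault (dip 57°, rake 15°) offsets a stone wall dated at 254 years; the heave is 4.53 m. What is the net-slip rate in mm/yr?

dip-slip = heave / cos(dip) = 4.53 / cos(57°) = 8.317 m
net slip = dip-slip / sin(rake) = 8.317 / sin(15°) = 32.14 m
rate = 32.14 m / 254 years = 0.127 m/yr = 127 mm/yr

127 mm/yr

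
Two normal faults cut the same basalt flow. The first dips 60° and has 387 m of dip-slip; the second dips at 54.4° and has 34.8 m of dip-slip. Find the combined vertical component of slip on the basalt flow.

throw_A = 387 × sin(60°) = 335.2 m
throw_B = 34.8 × sin(54.4°) = 28.30 m
total = 335.2 + 28.30 = 363 m

363 m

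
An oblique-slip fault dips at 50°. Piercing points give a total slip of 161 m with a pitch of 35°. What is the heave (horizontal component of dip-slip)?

59.4 m

dip-slip = net slip × sin(rake) = 161 m × sin(35°) = 92.35 m
heave = dip-slip × cos(dip) = 92.35 × cos(50°) = 59.4 m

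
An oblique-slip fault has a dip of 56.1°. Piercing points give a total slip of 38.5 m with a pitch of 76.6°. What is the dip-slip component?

dip-slip = net slip × sin(rake) = 38.5 m × sin(76.6°) = 37.5 m

37.5 m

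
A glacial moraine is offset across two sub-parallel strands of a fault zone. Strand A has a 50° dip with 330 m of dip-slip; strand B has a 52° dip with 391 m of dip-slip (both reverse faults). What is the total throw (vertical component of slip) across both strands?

throw_A = 330 × sin(50°) = 252.8 m
throw_B = 391 × sin(52°) = 308.1 m
total = 252.8 + 308.1 = 561 m

561 m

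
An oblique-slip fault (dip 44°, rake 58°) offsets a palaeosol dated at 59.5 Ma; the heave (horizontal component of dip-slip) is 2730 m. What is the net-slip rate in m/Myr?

dip-slip = heave / cos(dip) = 2730 / cos(44°) = 3795 m
net slip = dip-slip / sin(rake) = 3795 / sin(58°) = 4475 m
rate = 4475 m / 59.5 Ma = 0.0000752 m/yr = 75.2 m/Myr

75.2 m/Myr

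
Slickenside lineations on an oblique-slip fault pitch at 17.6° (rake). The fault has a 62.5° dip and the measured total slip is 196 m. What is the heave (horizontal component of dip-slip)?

dip-slip = net slip × sin(rake) = 196 m × sin(17.6°) = 59.26 m
heave = dip-slip × cos(dip) = 59.26 × cos(62.5°) = 27.4 m

27.4 m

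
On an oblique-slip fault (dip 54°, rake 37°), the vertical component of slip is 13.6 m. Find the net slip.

27.9 m

dip-slip = throw / sin(dip) = 13.6 / sin(54°) = 16.81 m
net slip = dip-slip / sin(rake) = 16.81 / sin(37°) = 27.9 m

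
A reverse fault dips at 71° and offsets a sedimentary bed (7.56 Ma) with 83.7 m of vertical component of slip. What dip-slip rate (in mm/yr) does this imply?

dip-slip = throw / sin(dip) = 83.7 m / sin(71°) = 88.52 m
rate = 88.52 m / 7.56 Ma = 0.0000117 m/yr = 0.0117 mm/yr

0.0117 mm/yr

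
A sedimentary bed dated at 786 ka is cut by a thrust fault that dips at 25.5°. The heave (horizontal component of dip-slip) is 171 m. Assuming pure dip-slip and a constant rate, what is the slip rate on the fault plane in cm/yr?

dip-slip = heave / cos(dip) = 171 m / cos(25.5°) = 189.5 m
rate = 189.5 m / 786 ka = 0.000241 m/yr = 0.0241 cm/yr

0.0241 cm/yr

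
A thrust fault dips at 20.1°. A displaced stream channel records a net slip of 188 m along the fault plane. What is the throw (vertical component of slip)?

throw = dip-slip × sin(dip) = 188 m × sin(20.1°) = 64.6 m

64.6 m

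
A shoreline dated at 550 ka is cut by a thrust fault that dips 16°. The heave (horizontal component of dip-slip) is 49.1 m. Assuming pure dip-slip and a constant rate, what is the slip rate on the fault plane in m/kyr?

0.0929 m/kyr

dip-slip = heave / cos(dip) = 49.1 m / cos(16°) = 51.08 m
rate = 51.08 m / 550 ka = 0.0000929 m/yr = 0.0929 m/kyr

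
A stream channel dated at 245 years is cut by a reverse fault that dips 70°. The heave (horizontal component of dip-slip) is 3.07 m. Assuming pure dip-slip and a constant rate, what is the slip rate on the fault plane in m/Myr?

36600 m/Myr

dip-slip = heave / cos(dip) = 3.07 m / cos(70°) = 8.976 m
rate = 8.976 m / 245 years = 0.0366 m/yr = 36600 m/Myr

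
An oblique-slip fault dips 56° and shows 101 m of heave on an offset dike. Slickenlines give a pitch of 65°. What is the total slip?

dip-slip = heave / cos(dip) = 101 / cos(56°) = 180.6 m
net slip = dip-slip / sin(rake) = 180.6 / sin(65°) = 199 m

199 m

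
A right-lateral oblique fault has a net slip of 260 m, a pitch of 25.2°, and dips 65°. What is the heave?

dip-slip = net slip × sin(rake) = 260 m × sin(25.2°) = 110.7 m
heave = dip-slip × cos(dip) = 110.7 × cos(65°) = 46.8 m

46.8 m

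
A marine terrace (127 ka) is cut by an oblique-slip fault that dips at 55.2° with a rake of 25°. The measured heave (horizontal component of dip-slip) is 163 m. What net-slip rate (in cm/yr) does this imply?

dip-slip = heave / cos(dip) = 163 / cos(55.2°) = 285.6 m
net slip = dip-slip / sin(rake) = 285.6 / sin(25°) = 675.8 m
rate = 675.8 m / 127 ka = 0.00532 m/yr = 0.532 cm/yr

0.532 cm/yr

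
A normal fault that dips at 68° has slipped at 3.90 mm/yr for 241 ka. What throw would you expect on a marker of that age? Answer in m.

871 m

dip-slip = rate × time = 3.90 mm/yr × 241 ka = 939.9 m
throw = dip-slip × sin(dip) = 939.9 × sin(68°) = 871 m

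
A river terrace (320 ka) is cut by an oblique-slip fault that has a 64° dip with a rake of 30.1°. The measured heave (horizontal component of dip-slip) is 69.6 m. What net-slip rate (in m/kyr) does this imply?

0.989 m/kyr

dip-slip = heave / cos(dip) = 69.6 / cos(64°) = 158.8 m
net slip = dip-slip / sin(rake) = 158.8 / sin(30.1°) = 316.6 m
rate = 316.6 m / 320 ka = 0.000989 m/yr = 0.989 m/kyr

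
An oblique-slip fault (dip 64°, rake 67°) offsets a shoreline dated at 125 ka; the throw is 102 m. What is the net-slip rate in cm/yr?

0.0986 cm/yr

dip-slip = throw / sin(dip) = 102 / sin(64°) = 113.5 m
net slip = dip-slip / sin(rake) = 113.5 / sin(67°) = 123.3 m
rate = 123.3 m / 125 ka = 0.000986 m/yr = 0.0986 cm/yr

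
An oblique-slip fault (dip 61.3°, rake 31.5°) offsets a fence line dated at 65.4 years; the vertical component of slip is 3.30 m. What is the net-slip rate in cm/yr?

dip-slip = throw / sin(dip) = 3.30 / sin(61.3°) = 3.762 m
net slip = dip-slip / sin(rake) = 3.762 / sin(31.5°) = 7.200 m
rate = 7.200 m / 65.4 years = 0.110 m/yr = 11 cm/yr

11 cm/yr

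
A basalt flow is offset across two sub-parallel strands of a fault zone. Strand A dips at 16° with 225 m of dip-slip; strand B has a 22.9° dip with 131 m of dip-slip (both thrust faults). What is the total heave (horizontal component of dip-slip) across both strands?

337 m

heave_A = 225 × cos(16°) = 216.3 m
heave_B = 131 × cos(22.9°) = 120.7 m
total = 216.3 + 120.7 = 337 m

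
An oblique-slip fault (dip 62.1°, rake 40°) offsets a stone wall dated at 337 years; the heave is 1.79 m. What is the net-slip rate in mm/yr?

dip-slip = heave / cos(dip) = 1.79 / cos(62.1°) = 3.825 m
net slip = dip-slip / sin(rake) = 3.825 / sin(40°) = 5.951 m
rate = 5.951 m / 337 years = 0.0177 m/yr = 17.7 mm/yr

17.7 mm/yr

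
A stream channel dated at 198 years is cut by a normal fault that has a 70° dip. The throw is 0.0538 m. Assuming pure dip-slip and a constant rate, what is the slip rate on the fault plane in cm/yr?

0.0289 cm/yr

dip-slip = throw / sin(dip) = 0.0538 m / sin(70°) = 0.05725 m
rate = 0.05725 m / 198 years = 0.000289 m/yr = 0.0289 cm/yr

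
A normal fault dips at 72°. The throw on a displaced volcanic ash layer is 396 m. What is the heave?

129 m

heave = throw / tan(dip) = 396 / tan(72°) = 129 m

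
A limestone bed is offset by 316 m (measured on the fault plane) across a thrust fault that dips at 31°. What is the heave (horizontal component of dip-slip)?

heave = dip-slip × cos(dip) = 316 m × cos(31°) = 271 m

271 m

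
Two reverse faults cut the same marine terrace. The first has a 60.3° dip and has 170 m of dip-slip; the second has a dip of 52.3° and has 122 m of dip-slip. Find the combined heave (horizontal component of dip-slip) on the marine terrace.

heave_A = 170 × cos(60.3°) = 84.23 m
heave_B = 122 × cos(52.3°) = 74.61 m
total = 84.23 + 74.61 = 159 m

159 m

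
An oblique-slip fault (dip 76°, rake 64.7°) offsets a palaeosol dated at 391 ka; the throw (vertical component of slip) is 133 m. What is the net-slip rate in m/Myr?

dip-slip = throw / sin(dip) = 133 / sin(76°) = 137.1 m
net slip = dip-slip / sin(rake) = 137.1 / sin(64.7°) = 151.6 m
rate = 151.6 m / 391 ka = 0.000388 m/yr = 388 m/Myr

388 m/Myr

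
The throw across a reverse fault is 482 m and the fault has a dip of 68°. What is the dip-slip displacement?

dip-slip = throw / sin(dip) = 482 / sin(68°) = 520 m

520 m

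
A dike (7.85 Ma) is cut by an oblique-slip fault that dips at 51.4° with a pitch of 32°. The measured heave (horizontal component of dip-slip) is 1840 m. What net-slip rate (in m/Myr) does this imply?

709 m/Myr

dip-slip = heave / cos(dip) = 1840 / cos(51.4°) = 2949 m
net slip = dip-slip / sin(rake) = 2949 / sin(32°) = 5566 m
rate = 5566 m / 7.85 Ma = 0.000709 m/yr = 709 m/Myr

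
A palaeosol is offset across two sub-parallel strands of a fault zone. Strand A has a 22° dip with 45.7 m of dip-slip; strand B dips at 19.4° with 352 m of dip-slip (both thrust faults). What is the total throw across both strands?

throw_A = 45.7 × sin(22°) = 17.12 m
throw_B = 352 × sin(19.4°) = 116.9 m
total = 17.12 + 116.9 = 134 m

134 m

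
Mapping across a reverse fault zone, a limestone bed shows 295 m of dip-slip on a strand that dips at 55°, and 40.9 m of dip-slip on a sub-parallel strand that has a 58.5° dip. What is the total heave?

heave_A = 295 × cos(55°) = 169.2 m
heave_B = 40.9 × cos(58.5°) = 21.37 m
total = 169.2 + 21.37 = 191 m

191 m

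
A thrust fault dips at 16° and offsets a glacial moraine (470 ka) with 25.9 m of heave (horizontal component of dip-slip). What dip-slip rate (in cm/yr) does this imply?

dip-slip = heave / cos(dip) = 25.9 m / cos(16°) = 26.94 m
rate = 26.94 m / 470 ka = 0.0000573 m/yr = 0.00573 cm/yr

0.00573 cm/yr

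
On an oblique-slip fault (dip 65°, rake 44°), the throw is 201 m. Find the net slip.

dip-slip = throw / sin(dip) = 201 / sin(65°) = 221.8 m
net slip = dip-slip / sin(rake) = 221.8 / sin(44°) = 319 m

319 m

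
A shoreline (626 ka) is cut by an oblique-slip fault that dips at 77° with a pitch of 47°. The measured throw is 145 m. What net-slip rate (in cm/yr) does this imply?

dip-slip = throw / sin(dip) = 145 / sin(77°) = 148.8 m
net slip = dip-slip / sin(rake) = 148.8 / sin(47°) = 203.5 m
rate = 203.5 m / 626 ka = 0.000325 m/yr = 0.0325 cm/yr

0.0325 cm/yr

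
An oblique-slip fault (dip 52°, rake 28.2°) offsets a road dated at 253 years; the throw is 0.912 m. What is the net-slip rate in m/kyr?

dip-slip = throw / sin(dip) = 0.912 / sin(52°) = 1.157 m
net slip = dip-slip / sin(rake) = 1.157 / sin(28.2°) = 2.449 m
rate = 2.449 m / 253 years = 0.00968 m/yr = 9.68 m/kyr

9.68 m/kyr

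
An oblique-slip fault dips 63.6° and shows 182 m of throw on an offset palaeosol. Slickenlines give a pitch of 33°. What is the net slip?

373 m

dip-slip = throw / sin(dip) = 182 / sin(63.6°) = 203.2 m
net slip = dip-slip / sin(rake) = 203.2 / sin(33°) = 373 m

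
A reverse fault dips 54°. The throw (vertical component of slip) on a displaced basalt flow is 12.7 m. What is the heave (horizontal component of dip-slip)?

heave = throw / tan(dip) = 12.7 / tan(54°) = 9.23 m

9.23 m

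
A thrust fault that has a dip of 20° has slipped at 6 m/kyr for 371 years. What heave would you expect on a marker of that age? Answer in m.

2.09 m

dip-slip = rate × time = 6 m/kyr × 371 years = 2.226 m
heave = dip-slip × cos(dip) = 2.226 × cos(20°) = 2.09 m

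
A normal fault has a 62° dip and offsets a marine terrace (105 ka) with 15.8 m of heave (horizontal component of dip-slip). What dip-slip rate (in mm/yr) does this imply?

dip-slip = heave / cos(dip) = 15.8 m / cos(62°) = 33.65 m
rate = 33.65 m / 105 ka = 0.000321 m/yr = 0.321 mm/yr

0.321 mm/yr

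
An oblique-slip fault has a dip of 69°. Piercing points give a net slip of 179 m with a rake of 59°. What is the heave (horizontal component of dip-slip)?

dip-slip = net slip × sin(rake) = 179 m × sin(59°) = 153.4 m
heave = dip-slip × cos(dip) = 153.4 × cos(69°) = 55 m

55 m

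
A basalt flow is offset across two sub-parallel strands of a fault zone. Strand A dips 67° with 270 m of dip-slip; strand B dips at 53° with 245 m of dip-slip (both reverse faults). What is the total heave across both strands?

heave_A = 270 × cos(67°) = 105.5 m
heave_B = 245 × cos(53°) = 147.4 m
total = 105.5 + 147.4 = 253 m

253 m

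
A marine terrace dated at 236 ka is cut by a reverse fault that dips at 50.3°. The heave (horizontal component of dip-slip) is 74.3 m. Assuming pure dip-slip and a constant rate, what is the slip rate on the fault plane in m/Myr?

dip-slip = heave / cos(dip) = 74.3 m / cos(50.3°) = 116.3 m
rate = 116.3 m / 236 ka = 0.000493 m/yr = 493 m/Myr

493 m/Myr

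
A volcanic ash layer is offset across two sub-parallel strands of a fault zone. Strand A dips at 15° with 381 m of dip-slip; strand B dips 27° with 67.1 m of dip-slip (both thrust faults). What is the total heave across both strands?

428 m

heave_A = 381 × cos(15°) = 368 m
heave_B = 67.1 × cos(27°) = 59.79 m
total = 368 + 59.79 = 428 m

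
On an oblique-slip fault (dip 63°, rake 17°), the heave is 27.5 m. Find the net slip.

dip-slip = heave / cos(dip) = 27.5 / cos(63°) = 60.57 m
net slip = dip-slip / sin(rake) = 60.57 / sin(17°) = 207 m

207 m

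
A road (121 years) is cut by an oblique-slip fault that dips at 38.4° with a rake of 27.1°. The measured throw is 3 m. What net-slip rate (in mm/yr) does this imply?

dip-slip = throw / sin(dip) = 3 / sin(38.4°) = 4.830 m
net slip = dip-slip / sin(rake) = 4.830 / sin(27.1°) = 10.60 m
rate = 10.60 m / 121 years = 0.0876 m/yr = 87.6 mm/yr

87.6 mm/yr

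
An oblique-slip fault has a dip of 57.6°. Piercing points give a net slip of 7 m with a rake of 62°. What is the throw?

5.22 m

dip-slip = net slip × sin(rake) = 7 m × sin(62°) = 6.181 m
throw = dip-slip × sin(dip) = 6.181 × sin(57.6°) = 5.22 m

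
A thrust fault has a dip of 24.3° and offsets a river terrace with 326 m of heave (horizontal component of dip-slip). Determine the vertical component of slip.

throw = heave × tan(dip) = 326 × tan(24.3°) = 147 m

147 m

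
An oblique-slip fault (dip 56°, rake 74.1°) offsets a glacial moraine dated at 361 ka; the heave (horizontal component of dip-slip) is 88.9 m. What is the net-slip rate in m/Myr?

dip-slip = heave / cos(dip) = 88.9 / cos(56°) = 159 m
net slip = dip-slip / sin(rake) = 159 / sin(74.1°) = 165.3 m
rate = 165.3 m / 361 ka = 0.000458 m/yr = 458 m/Myr

458 m/Myr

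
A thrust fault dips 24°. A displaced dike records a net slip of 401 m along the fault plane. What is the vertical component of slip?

throw = dip-slip × sin(dip) = 401 m × sin(24°) = 163 m

163 m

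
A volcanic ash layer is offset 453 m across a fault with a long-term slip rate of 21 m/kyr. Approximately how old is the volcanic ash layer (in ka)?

age = offset / rate = 453 m / (21 m/kyr) = 21600 yr = 21.6 ka

21.6 ka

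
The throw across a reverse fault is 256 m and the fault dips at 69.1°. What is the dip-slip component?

dip-slip = throw / sin(dip) = 256 / sin(69.1°) = 274 m

274 m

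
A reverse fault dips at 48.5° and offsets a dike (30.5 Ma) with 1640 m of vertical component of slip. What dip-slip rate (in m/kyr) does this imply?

dip-slip = throw / sin(dip) = 1640 m / sin(48.5°) = 2190 m
rate = 2190 m / 30.5 Ma = 0.0000718 m/yr = 0.0718 m/kyr

0.0718 m/kyr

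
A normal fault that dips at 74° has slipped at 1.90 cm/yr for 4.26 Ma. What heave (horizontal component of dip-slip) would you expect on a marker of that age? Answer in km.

dip-slip = rate × time = 1.90 cm/yr × 4.26 Ma = 80940 m
heave = dip-slip × cos(dip) = 80940 × cos(74°) = 22300 m = 22.3 km

22.3 km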